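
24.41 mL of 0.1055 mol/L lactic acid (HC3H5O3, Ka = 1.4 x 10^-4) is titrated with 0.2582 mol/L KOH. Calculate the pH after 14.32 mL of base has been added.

n(acid) = 0.1055 x 0.02441 = 0.002575 mol; n(KOH) added = 0.2582 x 0.01432 = 0.003697 mol.
Base is in excess by 0.003697 - 0.002575 = 0.001122 mol in a total volume of 0.03873 L.
[OH^-] = 0.001122/0.03873 = 0.02897 M, so pOH = 1.54 and pH = 14.00 - 1.54 = 12.46.

12.46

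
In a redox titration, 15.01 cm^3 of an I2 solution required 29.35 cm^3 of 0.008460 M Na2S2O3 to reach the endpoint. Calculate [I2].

n(Na2S2O3) = 0.008460 x 0.02935 = 0.0002483 mol.
From the balanced equation, 2 mol Na2S2O3 reacts with 1 mol I2, so n(I2) = 0.0002483 x 1/2 = 0.0001242 mol.
[I2] = 0.0001242 / 0.01501 L = 0.00827 M.

0.00827 M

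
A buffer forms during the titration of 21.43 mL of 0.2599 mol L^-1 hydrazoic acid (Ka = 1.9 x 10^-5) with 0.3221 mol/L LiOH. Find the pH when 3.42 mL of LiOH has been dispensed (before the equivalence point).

4.11

Initial n(HN3) = 0.2599 x 0.02143 = 0.005570 mol.
n(LiOH) added = 0.3221 x 0.003420 = 0.001102 mol, converting that many moles of HN3 to N3-.
Remaining n(HN3) = 0.004468 mol; n(N3-) = 0.001102 mol.
By Henderson-Hasselbalch, pH = pKa + log([A^-]/[HA]) = 4.72 + log(0.001102/0.004468) = 4.72 + (-0.61) = 4.11.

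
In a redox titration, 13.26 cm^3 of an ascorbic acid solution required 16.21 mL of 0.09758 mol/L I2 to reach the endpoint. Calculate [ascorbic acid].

0.119 M

n(I2) = 0.09758 x 0.01621 = 0.001582 mol.
From the balanced equation, 1 mol I2 reacts with 1 mol ascorbic acid, so n(ascorbic acid) = 0.001582 x 1/1 = 0.001582 mol.
[ascorbic acid] = 0.001582 / 0.01326 L = 0.119 M.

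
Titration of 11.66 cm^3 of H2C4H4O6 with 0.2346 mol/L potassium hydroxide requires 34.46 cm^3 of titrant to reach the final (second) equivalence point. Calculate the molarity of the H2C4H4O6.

0.347 M

n(KOH) = 0.2346 x 0.03446 = 0.008084 mol.
At the final (second) equivalence point, 2 mol OH^- react per mol H2C4H4O6, so n(H2C4H4O6) = 0.008084 / 2 = 0.004042 mol.
[H2C4H4O6] = 0.004042 / 0.01166 L = 0.347 M.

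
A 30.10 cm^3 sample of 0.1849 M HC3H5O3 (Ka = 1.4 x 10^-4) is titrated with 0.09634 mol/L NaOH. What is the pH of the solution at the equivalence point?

8.33

n(HC3H5O3) = 0.1849 x 0.03010 = 0.005565 mol; V(NaOH) at equivalence = 0.005565/0.09634 = 0.05777 L.
At equivalence all the acid is converted to C3H5O3-; total volume = 0.03010 + 0.05777 = 0.08787 L, so [C3H5O3-] = 0.005565/0.08787 = 0.06334 M.
Kb = Kw/Ka = 1.0e-14 / 1.4 x 10^-4 = 7.14e-11.
[OH^-] = sqrt(Kb x [C3H5O3-]) = sqrt(7.14e-11 x 0.06334) = 2.13e-6 M.
pOH = 5.67, so pH = 14.00 - 5.67 = 8.33.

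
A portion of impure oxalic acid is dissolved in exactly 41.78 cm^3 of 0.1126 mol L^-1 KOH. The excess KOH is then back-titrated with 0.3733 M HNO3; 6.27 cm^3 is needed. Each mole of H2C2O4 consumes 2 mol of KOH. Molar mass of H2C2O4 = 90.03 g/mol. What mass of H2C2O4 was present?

Total n(KOH) added = 0.1126 x 0.04178 = 0.004704 mol.
n(HNO3) used = 0.3733 x 0.006270 = 0.002341 mol, which equals the excess n(KOH).
So n(KOH) consumed by the sample = 0.004704 - 0.002341 = 0.002364 mol.
n(H2C2O4) = 0.002364 / 2 = 0.001182 mol.
mass = 0.001182 mol x 90.03 g/mol = 0.106 g.

0.106 g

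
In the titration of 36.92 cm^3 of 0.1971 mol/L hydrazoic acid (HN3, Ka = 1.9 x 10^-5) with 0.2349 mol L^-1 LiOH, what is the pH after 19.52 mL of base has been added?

Initial n(HN3) = 0.1971 x 0.03692 = 0.007277 mol.
n(LiOH) added = 0.2349 x 0.01952 = 0.004585 mol, converting that many moles of HN3 to N3-.
Remaining n(HN3) = 0.002692 mol; n(N3-) = 0.004585 mol.
By Henderson-Hasselbalch, pH = pKa + log([A^-]/[HA]) = 4.72 + log(0.004585/0.002692) = 4.72 + (+0.23) = 4.95.

4.95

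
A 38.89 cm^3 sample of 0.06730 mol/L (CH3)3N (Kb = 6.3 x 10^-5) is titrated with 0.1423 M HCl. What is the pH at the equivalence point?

5.57

n((CH3)3N) = 0.06730 x 0.03889 = 0.002617 mol; V(HCl) at equivalence = 0.002617/0.1423 = 0.01839 L.
At equivalence the base is fully converted to (CH3)3NH+; total volume = 0.05728 L, so [(CH3)3NH+] = 0.002617/0.05728 = 0.04569 M.
Ka((CH3)3NH+) = Kw/Kb = 1.0e-14 / 6.3 x 10^-5 = 1.59e-10.
[H^+] = sqrt(Ka x [(CH3)3NH+]) = sqrt(1.59e-10 x 0.04569) = 2.69e-6 M.
pH = -log(2.69e-6) = 5.57.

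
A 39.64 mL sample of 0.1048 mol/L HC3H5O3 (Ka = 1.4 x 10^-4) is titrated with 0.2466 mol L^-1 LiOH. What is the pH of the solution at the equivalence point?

n(HC3H5O3) = 0.1048 x 0.03964 = 0.004154 mol; V(LiOH) at equivalence = 0.004154/0.2466 = 0.01685 L.
At equivalence all the acid is converted to C3H5O3-; total volume = 0.03964 + 0.01685 = 0.05649 L, so [C3H5O3-] = 0.004154/0.05649 = 0.07354 M.
Kb = Kw/Ka = 1.0e-14 / 1.4 x 10^-4 = 7.14e-11.
[OH^-] = sqrt(Kb x [C3H5O3-]) = sqrt(7.14e-11 x 0.07354) = 2.29e-6 M.
pOH = 5.64, so pH = 14.00 - 5.64 = 8.36.

8.36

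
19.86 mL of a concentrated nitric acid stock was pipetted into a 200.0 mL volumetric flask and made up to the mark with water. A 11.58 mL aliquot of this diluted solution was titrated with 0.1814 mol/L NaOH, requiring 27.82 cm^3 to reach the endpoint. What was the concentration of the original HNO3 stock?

4.39 M

n(NaOH) = 0.1814 x 0.02782 = 0.005047 mol.
n(HNO3) in the aliquot = 0.005047 mol.
[diluted HNO3] = 0.005047 / 0.01158 = 0.4358 M.
Dilution factor = 200.0/19.86 = 10.07, so [stock] = 0.4358 x 10.07 = 4.39 M.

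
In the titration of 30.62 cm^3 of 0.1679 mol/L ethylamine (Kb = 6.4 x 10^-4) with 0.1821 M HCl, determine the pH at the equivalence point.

5.93

n(C2H5NH2) = 0.1679 x 0.03062 = 0.005141 mol; V(HCl) at equivalence = 0.005141/0.1821 = 0.02823 L.
At equivalence the base is fully converted to C2H5NH3+; total volume = 0.05885 L, so [C2H5NH3+] = 0.005141/0.05885 = 0.08736 M.
Ka(C2H5NH3+) = Kw/Kb = 1.0e-14 / 6.4 x 10^-4 = 1.56e-11.
[H^+] = sqrt(Ka x [C2H5NH3+]) = sqrt(1.56e-11 x 0.08736) = 1.17e-6 M.
pH = -log(1.17e-6) = 5.93.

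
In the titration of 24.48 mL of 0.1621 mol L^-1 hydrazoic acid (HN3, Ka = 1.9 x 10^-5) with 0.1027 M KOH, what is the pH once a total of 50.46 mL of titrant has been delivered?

12.21

n(acid) = 0.1621 x 0.02448 = 0.003968 mol; n(KOH) added = 0.1027 x 0.05046 = 0.005182 mol.
Base is in excess by 0.005182 - 0.003968 = 0.001214 mol in a total volume of 0.07494 L.
[OH^-] = 0.001214/0.07494 = 0.01620 M, so pOH = 1.79 and pH = 14.00 - 1.79 = 12.21.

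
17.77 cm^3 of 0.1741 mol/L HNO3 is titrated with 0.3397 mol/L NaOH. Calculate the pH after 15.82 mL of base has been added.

12.83

n(acid) = 0.1741 x 0.01777 = 0.003094 mol; n(NaOH) added = 0.3397 x 0.01582 = 0.005374 mol.
Base is in excess by 0.005374 - 0.003094 = 0.002280 mol in a total volume of 0.03359 L.
[OH^-] = 0.002280/0.03359 = 0.06789 M, so pOH = 1.17 and pH = 14.00 - 1.17 = 12.83.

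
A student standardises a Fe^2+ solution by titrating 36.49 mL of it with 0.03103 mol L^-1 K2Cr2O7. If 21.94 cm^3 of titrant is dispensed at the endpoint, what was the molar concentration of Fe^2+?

n(K2Cr2O7) = 0.03103 x 0.02194 = 0.0006808 mol.
From the balanced equation, 1 mol K2Cr2O7 reacts with 6 mol Fe^2+, so n(Fe^2+) = 0.0006808 x 6/1 = 0.004085 mol.
[Fe^2+] = 0.004085 / 0.03649 L = 0.112 M.

0.112 M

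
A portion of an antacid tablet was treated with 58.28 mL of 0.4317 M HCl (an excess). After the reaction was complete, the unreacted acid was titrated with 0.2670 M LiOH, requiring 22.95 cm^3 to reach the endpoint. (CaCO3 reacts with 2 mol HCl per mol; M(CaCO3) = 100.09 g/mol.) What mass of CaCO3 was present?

0.952 g

Total n(HCl) added = 0.4317 x 0.05828 = 0.02516 mol.
n(LiOH) used = 0.2670 x 0.02295 = 0.006128 mol, which equals the excess n(HCl).
So n(HCl) consumed by the sample = 0.02516 - 0.006128 = 0.01903 mol.
n(CaCO3) = 0.01903 / 2 = 0.009516 mol.
mass = 0.009516 mol x 100.09 g/mol = 0.952 g.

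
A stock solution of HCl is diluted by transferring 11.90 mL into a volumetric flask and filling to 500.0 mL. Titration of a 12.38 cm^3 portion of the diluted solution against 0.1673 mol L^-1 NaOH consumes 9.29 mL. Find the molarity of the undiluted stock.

5.27 M

n(NaOH) = 0.1673 x 0.009290 = 0.001554 mol.
n(HCl) in the aliquot = 0.001554 mol.
[diluted HCl] = 0.001554 / 0.01238 = 0.1255 M.
Dilution factor = 500.0/11.90 = 42.02, so [stock] = 0.1255 x 42.02 = 5.27 M.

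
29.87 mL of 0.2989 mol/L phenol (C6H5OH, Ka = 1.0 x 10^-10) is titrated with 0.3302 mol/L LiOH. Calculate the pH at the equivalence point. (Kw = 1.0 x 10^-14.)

n(C6H5OH) = 0.2989 x 0.02987 = 0.008928 mol; V(LiOH) at equivalence = 0.008928/0.3302 = 0.02704 L.
At equivalence all the acid is converted to C6H5O-; total volume = 0.02987 + 0.02704 = 0.05691 L, so [C6H5O-] = 0.008928/0.05691 = 0.1569 M.
Kb = Kw/Ka = 1.0e-14 / 1.0 x 10^-10 = 0.000100.
[OH^-] = sqrt(Kb x [C6H5O-]) = sqrt(0.000100 x 0.1569) = 0.00396 M.
pOH = 2.40, so pH = 14.00 - 2.40 = 11.60.

11.60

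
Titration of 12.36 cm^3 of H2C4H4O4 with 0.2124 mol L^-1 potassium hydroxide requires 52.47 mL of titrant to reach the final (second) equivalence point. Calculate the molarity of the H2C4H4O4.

n(KOH) = 0.2124 x 0.05247 = 0.01114 mol.
At the final (second) equivalence point, 2 mol OH^- react per mol H2C4H4O4, so n(H2C4H4O4) = 0.01114 / 2 = 0.005572 mol.
[H2C4H4O4] = 0.005572 / 0.01236 L = 0.451 M.

0.451 M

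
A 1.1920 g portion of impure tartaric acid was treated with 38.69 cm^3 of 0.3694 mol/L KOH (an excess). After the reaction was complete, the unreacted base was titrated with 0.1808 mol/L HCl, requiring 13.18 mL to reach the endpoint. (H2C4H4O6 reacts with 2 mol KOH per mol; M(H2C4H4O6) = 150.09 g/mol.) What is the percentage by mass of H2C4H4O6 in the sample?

75.0%

Total n(KOH) added = 0.3694 x 0.03869 = 0.01429 mol.
n(HCl) used = 0.1808 x 0.01318 = 0.002383 mol, which equals the excess n(KOH).
So n(KOH) consumed by the sample = 0.01429 - 0.002383 = 0.01191 mol.
n(H2C4H4O6) = 0.01191 / 2 = 0.005955 mol.
mass H2C4H4O6 = 0.005955 x 150.09 = 0.8937 g, so %H2C4H4O6 = 0.8937/1.1920 x 100 = 75.0%.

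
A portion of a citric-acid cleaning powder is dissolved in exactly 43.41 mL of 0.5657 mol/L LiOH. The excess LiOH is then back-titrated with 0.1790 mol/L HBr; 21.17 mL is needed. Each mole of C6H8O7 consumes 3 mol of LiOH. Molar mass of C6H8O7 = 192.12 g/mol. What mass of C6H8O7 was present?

Total n(LiOH) added = 0.5657 x 0.04341 = 0.02456 mol.
n(HBr) used = 0.1790 x 0.02117 = 0.003789 mol, which equals the excess n(LiOH).
So n(LiOH) consumed by the sample = 0.02456 - 0.003789 = 0.02077 mol.
n(C6H8O7) = 0.02077 / 3 = 0.006923 mol.
mass = 0.006923 mol x 192.12 g/mol = 1.33 g.

1.33 g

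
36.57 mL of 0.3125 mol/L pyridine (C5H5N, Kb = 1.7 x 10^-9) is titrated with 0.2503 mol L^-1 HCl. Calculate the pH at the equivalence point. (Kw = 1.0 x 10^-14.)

3.04

n(C5H5N) = 0.3125 x 0.03657 = 0.01143 mol; V(HCl) at equivalence = 0.01143/0.2503 = 0.04566 L.
At equivalence the base is fully converted to C5H5NH+; total volume = 0.08223 L, so [C5H5NH+] = 0.01143/0.08223 = 0.1390 M.
Ka(C5H5NH+) = Kw/Kb = 1.0e-14 / 1.7 x 10^-9 = 5.88e-6.
[H^+] = sqrt(Ka x [C5H5NH+]) = sqrt(5.88e-6 x 0.1390) = 0.000904 M.
pH = -log(0.000904) = 3.04.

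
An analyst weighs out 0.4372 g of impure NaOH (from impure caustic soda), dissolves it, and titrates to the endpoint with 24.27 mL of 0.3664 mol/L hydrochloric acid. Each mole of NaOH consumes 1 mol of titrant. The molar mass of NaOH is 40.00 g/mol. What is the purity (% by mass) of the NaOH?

n(HCl) = 0.3664 x 0.02427 = 0.008893 mol.
n(NaOH) = 0.008893 / 1 = 0.008893 mol.
mass of NaOH = 0.008893 x 40.00 = 0.3557 g.
% purity = 0.3557 / 0.4372 x 100 = 81.4%.

81.4%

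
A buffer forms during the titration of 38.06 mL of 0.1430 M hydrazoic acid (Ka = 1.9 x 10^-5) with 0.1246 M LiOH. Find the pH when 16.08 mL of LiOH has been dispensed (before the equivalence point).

4.49

Initial n(HN3) = 0.1430 x 0.03806 = 0.005443 mol.
n(LiOH) added = 0.1246 x 0.01608 = 0.002004 mol, converting that many moles of HN3 to N3-.
Remaining n(HN3) = 0.003439 mol; n(N3-) = 0.002004 mol.
By Henderson-Hasselbalch, pH = pKa + log([A^-]/[HA]) = 4.72 + log(0.002004/0.003439) = 4.72 + (-0.23) = 4.49.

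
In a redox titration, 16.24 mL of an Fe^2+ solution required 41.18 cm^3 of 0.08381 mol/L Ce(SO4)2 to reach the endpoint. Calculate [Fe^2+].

n(Ce(SO4)2) = 0.08381 x 0.04118 = 0.003451 mol.
From the balanced equation, 1 mol Ce(SO4)2 reacts with 1 mol Fe^2+, so n(Fe^2+) = 0.003451 x 1/1 = 0.003451 mol.
[Fe^2+] = 0.003451 / 0.01624 L = 0.213 M.

0.213 M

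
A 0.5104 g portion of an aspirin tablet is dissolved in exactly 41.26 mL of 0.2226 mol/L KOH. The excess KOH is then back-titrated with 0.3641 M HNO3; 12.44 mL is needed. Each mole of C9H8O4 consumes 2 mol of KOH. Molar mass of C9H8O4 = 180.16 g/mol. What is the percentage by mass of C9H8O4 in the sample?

82.2%

Total n(KOH) added = 0.2226 x 0.04126 = 0.009184 mol.
n(HNO3) used = 0.3641 x 0.01244 = 0.004529 mol, which equals the excess n(KOH).
So n(KOH) consumed by the sample = 0.009184 - 0.004529 = 0.004655 mol.
n(C9H8O4) = 0.004655 / 2 = 0.002328 mol.
mass C9H8O4 = 0.002328 x 180.16 = 0.4193 g, so %C9H8O4 = 0.4193/0.5104 x 100 = 82.2%.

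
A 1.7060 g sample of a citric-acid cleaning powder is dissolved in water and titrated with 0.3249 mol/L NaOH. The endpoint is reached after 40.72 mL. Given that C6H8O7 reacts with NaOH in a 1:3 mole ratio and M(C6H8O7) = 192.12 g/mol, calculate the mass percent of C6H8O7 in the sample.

n(NaOH) = 0.3249 x 0.04072 = 0.01323 mol.
n(C6H8O7) = 0.01323 / 3 = 0.004410 mol.
mass of C6H8O7 = 0.004410 x 192.12 = 0.8472 g.
% purity = 0.8472 / 1.7060 x 100 = 49.7%.

49.7%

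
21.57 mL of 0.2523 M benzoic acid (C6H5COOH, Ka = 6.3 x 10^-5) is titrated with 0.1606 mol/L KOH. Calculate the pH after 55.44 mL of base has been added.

n(acid) = 0.2523 x 0.02157 = 0.005442 mol; n(KOH) added = 0.1606 x 0.05544 = 0.008904 mol.
Base is in excess by 0.008904 - 0.005442 = 0.003462 mol in a total volume of 0.07701 L.
[OH^-] = 0.003462/0.07701 = 0.04495 M, so pOH = 1.35 and pH = 14.00 - 1.35 = 12.65.

12.65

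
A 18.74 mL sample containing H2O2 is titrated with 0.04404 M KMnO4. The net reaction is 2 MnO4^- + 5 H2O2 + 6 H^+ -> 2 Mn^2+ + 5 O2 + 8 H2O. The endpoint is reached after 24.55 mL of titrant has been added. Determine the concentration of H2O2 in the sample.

0.144 M

n(KMnO4) = 0.04404 x 0.02455 = 0.001081 mol.
From the balanced equation, 2 mol KMnO4 reacts with 5 mol H2O2, so n(H2O2) = 0.001081 x 5/2 = 0.002703 mol.
[H2O2] = 0.002703 / 0.01874 L = 0.144 M.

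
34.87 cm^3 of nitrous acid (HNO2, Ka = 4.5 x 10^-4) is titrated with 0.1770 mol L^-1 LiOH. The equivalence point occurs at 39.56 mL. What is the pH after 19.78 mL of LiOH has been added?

19.78 mL is exactly half the equivalence volume (39.56/2), i.e. the half-equivalence point.
There, n(HA) = n(A^-), so pH = pKa = -log(4.5 x 10^-4) = 3.35.

3.35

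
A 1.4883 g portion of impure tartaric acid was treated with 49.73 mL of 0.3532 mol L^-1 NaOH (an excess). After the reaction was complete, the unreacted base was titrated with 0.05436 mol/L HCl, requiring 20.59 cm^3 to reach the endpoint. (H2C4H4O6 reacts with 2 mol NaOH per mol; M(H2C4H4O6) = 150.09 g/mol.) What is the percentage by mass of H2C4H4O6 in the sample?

Total n(NaOH) added = 0.3532 x 0.04973 = 0.01756 mol.
n(HCl) used = 0.05436 x 0.02059 = 0.001119 mol, which equals the excess n(NaOH).
So n(NaOH) consumed by the sample = 0.01756 - 0.001119 = 0.01645 mol.
n(H2C4H4O6) = 0.01645 / 2 = 0.008223 mol.
mass H2C4H4O6 = 0.008223 x 150.09 = 1.234 g, so %H2C4H4O6 = 1.234/1.4883 x 100 = 82.9%.

82.9%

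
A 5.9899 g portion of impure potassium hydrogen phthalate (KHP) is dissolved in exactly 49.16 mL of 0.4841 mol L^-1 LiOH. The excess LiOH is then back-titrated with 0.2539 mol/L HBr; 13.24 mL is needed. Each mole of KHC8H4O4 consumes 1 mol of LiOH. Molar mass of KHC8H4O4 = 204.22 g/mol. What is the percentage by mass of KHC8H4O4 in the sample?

Total n(LiOH) added = 0.4841 x 0.04916 = 0.02380 mol.
n(HBr) used = 0.2539 x 0.01324 = 0.003362 mol, which equals the excess n(LiOH).
So n(LiOH) consumed by the sample = 0.02380 - 0.003362 = 0.02044 mol.
n(KHC8H4O4) = 0.02044 / 1 = 0.02044 mol.
mass KHC8H4O4 = 0.02044 x 204.22 = 4.174 g, so %KHC8H4O4 = 4.174/5.9899 x 100 = 69.7%.

69.7%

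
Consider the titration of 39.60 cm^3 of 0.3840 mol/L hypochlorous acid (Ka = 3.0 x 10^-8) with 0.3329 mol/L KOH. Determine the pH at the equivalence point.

n(HClO) = 0.3840 x 0.03960 = 0.01521 mol; V(KOH) at equivalence = 0.01521/0.3329 = 0.04568 L.
At equivalence all the acid is converted to ClO-; total volume = 0.03960 + 0.04568 = 0.08528 L, so [ClO-] = 0.01521/0.08528 = 0.1783 M.
Kb = Kw/Ka = 1.0e-14 / 3.0 x 10^-8 = 3.33e-7.
[OH^-] = sqrt(Kb x [ClO-]) = sqrt(3.33e-7 x 0.1783) = 0.000244 M.
pOH = 3.61, so pH = 14.00 - 3.61 = 10.39.

10.39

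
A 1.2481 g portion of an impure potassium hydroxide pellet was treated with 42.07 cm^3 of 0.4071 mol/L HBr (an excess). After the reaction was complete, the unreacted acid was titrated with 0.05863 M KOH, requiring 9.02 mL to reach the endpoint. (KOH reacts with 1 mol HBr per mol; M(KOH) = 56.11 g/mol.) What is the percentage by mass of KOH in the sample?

Total n(HBr) added = 0.4071 x 0.04207 = 0.01713 mol.
n(KOH) used = 0.05863 x 0.009020 = 0.0005288 mol, which equals the excess n(HBr).
So n(HBr) consumed by the sample = 0.01713 - 0.0005288 = 0.01660 mol.
n(KOH) = 0.01660 / 1 = 0.01660 mol.
mass KOH = 0.01660 x 56.11 = 0.9313 g, so %KOH = 0.9313/1.2481 x 100 = 74.6%.

74.6%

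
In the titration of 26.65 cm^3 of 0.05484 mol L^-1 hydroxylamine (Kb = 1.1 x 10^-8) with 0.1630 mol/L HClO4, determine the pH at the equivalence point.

n(NH2OH) = 0.05484 x 0.02665 = 0.001461 mol; V(HClO4) at equivalence = 0.001461/0.1630 = 0.008966 L.
At equivalence the base is fully converted to NH3OH+; total volume = 0.03562 L, so [NH3OH+] = 0.001461/0.03562 = 0.04103 M.
Ka(NH3OH+) = Kw/Kb = 1.0e-14 / 1.1 x 10^-8 = 9.09e-7.
[H^+] = sqrt(Ka x [NH3OH+]) = sqrt(9.09e-7 x 0.04103) = 0.000193 M.
pH = -log(0.000193) = 3.71.

3.71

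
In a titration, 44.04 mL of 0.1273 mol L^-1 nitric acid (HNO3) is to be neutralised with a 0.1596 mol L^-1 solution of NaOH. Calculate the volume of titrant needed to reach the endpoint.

n(HNO3) = 0.1273 mol/L x 0.04404 L = 0.005606 mol.
At equivalence n(NaOH) = n(HNO3) = 0.005606 mol.
V(NaOH) = 0.005606 / 0.1596 = 0.03513 L = 35.1 mL.

35.1 mL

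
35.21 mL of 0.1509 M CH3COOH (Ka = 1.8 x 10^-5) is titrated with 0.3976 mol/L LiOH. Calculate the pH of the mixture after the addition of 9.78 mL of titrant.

5.18

Initial n(CH3COOH) = 0.1509 x 0.03521 = 0.005313 mol.
n(LiOH) added = 0.3976 x 0.009780 = 0.003889 mol, converting that many moles of CH3COOH to CH3COO-.
Remaining n(CH3COOH) = 0.001425 mol; n(CH3COO-) = 0.003889 mol.
By Henderson-Hasselbalch, pH = pKa + log([A^-]/[HA]) = 4.74 + log(0.003889/0.001425) = 4.74 + (+0.44) = 5.18.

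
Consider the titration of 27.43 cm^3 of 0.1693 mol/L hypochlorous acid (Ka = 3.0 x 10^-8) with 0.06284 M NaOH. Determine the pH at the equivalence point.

n(HClO) = 0.1693 x 0.02743 = 0.004644 mol; V(NaOH) at equivalence = 0.004644/0.06284 = 0.07390 L.
At equivalence all the acid is converted to ClO-; total volume = 0.02743 + 0.07390 = 0.1013 L, so [ClO-] = 0.004644/0.1013 = 0.04583 M.
Kb = Kw/Ka = 1.0e-14 / 3.0 x 10^-8 = 3.33e-7.
[OH^-] = sqrt(Kb x [ClO-]) = sqrt(3.33e-7 x 0.04583) = 0.000124 M.
pOH = 3.91, so pH = 14.00 - 3.91 = 10.09.

10.09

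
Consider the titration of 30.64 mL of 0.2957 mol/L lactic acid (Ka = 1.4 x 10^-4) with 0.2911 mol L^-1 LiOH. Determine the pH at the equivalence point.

n(HC3H5O3) = 0.2957 x 0.03064 = 0.009060 mol; V(LiOH) at equivalence = 0.009060/0.2911 = 0.03112 L.
At equivalence all the acid is converted to C3H5O3-; total volume = 0.03064 + 0.03112 = 0.06176 L, so [C3H5O3-] = 0.009060/0.06176 = 0.1467 M.
Kb = Kw/Ka = 1.0e-14 / 1.4 x 10^-4 = 7.14e-11.
[OH^-] = sqrt(Kb x [C3H5O3-]) = sqrt(7.14e-11 x 0.1467) = 3.24e-6 M.
pOH = 5.49, so pH = 14.00 - 5.49 = 8.51.

8.51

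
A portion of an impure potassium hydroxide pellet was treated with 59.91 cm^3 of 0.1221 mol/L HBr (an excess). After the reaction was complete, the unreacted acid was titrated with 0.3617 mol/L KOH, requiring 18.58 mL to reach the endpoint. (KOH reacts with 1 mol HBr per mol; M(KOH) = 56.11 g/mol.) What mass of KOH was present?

0.0334 g

Total n(HBr) added = 0.1221 x 0.05991 = 0.007315 mol.
n(KOH) used = 0.3617 x 0.01858 = 0.006720 mol, which equals the excess n(HBr).
So n(HBr) consumed by the sample = 0.007315 - 0.006720 = 0.0005946 mol.
n(KOH) = 0.0005946 / 1 = 0.0005946 mol.
mass = 0.0005946 mol x 56.11 g/mol = 0.0334 g.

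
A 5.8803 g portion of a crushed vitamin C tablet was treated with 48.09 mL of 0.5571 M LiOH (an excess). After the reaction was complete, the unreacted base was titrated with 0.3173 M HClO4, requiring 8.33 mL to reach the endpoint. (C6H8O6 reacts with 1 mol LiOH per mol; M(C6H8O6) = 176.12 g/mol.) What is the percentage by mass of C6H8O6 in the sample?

Total n(LiOH) added = 0.5571 x 0.04809 = 0.02679 mol.
n(HClO4) used = 0.3173 x 0.008330 = 0.002643 mol, which equals the excess n(LiOH).
So n(LiOH) consumed by the sample = 0.02679 - 0.002643 = 0.02415 mol.
n(C6H8O6) = 0.02415 / 1 = 0.02415 mol.
mass C6H8O6 = 0.02415 x 176.12 = 4.253 g, so %C6H8O6 = 4.253/5.8803 x 100 = 72.3%.

72.3%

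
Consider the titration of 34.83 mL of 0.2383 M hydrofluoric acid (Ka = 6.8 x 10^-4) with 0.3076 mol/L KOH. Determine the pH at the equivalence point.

n(HF) = 0.2383 x 0.03483 = 0.008300 mol; V(KOH) at equivalence = 0.008300/0.3076 = 0.02698 L.
At equivalence all the acid is converted to F-; total volume = 0.03483 + 0.02698 = 0.06181 L, so [F-] = 0.008300/0.06181 = 0.1343 M.
Kb = Kw/Ka = 1.0e-14 / 6.8 x 10^-4 = 1.47e-11.
[OH^-] = sqrt(Kb x [F-]) = sqrt(1.47e-11 x 0.1343) = 1.41e-6 M.
pOH = 5.85, so pH = 14.00 - 5.85 = 8.15.

8.15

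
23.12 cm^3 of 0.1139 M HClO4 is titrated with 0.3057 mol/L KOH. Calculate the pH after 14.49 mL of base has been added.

12.68

n(acid) = 0.1139 x 0.02312 = 0.002633 mol; n(KOH) added = 0.3057 x 0.01449 = 0.004430 mol.
Base is in excess by 0.004430 - 0.002633 = 0.001796 mol in a total volume of 0.03761 L.
[OH^-] = 0.001796/0.03761 = 0.04776 M, so pOH = 1.32 and pH = 14.00 - 1.32 = 12.68.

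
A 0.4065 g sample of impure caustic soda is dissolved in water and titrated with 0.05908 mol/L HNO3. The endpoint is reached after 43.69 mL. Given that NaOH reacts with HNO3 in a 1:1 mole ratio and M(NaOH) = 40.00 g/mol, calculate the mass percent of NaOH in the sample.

n(HNO3) = 0.05908 x 0.04369 = 0.002581 mol.
n(NaOH) = 0.002581 / 1 = 0.002581 mol.
mass of NaOH = 0.002581 x 40.00 = 0.1032 g.
% purity = 0.1032 / 0.4065 x 100 = 25.4%.

25.4%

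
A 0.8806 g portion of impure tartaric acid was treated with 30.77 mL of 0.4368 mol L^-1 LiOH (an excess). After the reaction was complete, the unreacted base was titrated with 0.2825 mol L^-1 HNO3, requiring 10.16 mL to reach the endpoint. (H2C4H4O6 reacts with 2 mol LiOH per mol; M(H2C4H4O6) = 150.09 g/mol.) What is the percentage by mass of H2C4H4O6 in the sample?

90.1%

Total n(LiOH) added = 0.4368 x 0.03077 = 0.01344 mol.
n(HNO3) used = 0.2825 x 0.01016 = 0.002870 mol, which equals the excess n(LiOH).
So n(LiOH) consumed by the sample = 0.01344 - 0.002870 = 0.01057 mol.
n(H2C4H4O6) = 0.01057 / 2 = 0.005285 mol.
mass H2C4H4O6 = 0.005285 x 150.09 = 0.7932 g, so %H2C4H4O6 = 0.7932/0.8806 x 100 = 90.1%.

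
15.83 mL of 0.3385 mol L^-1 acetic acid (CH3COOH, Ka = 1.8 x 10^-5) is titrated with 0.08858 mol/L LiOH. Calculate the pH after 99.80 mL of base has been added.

12.48

n(acid) = 0.3385 x 0.01583 = 0.005358 mol; n(LiOH) added = 0.08858 x 0.09980 = 0.008840 mol.
Base is in excess by 0.008840 - 0.005358 = 0.003482 mol in a total volume of 0.1156 L.
[OH^-] = 0.003482/0.1156 = 0.03011 M, so pOH = 1.52 and pH = 14.00 - 1.52 = 12.48.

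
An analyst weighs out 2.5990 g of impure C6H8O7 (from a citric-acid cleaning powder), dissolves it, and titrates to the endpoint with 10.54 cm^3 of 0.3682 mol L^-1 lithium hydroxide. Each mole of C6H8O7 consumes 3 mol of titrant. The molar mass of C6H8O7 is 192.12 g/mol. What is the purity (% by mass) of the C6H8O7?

n(LiOH) = 0.3682 x 0.01054 = 0.003881 mol.
n(C6H8O7) = 0.003881 / 3 = 0.001294 mol.
mass of C6H8O7 = 0.001294 x 192.12 = 0.2485 g.
% purity = 0.2485 / 2.5990 x 100 = 9.56%.

9.56%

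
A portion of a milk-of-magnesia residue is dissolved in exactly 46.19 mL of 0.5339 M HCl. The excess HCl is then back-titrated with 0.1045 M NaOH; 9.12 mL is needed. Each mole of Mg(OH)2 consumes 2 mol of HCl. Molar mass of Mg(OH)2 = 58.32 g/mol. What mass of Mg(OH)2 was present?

0.691 g

Total n(HCl) added = 0.5339 x 0.04619 = 0.02466 mol.
n(NaOH) used = 0.1045 x 0.009120 = 0.0009530 mol, which equals the excess n(HCl).
So n(HCl) consumed by the sample = 0.02466 - 0.0009530 = 0.02371 mol.
n(Mg(OH)2) = 0.02371 / 2 = 0.01185 mol.
mass = 0.01185 mol x 58.32 g/mol = 0.691 g.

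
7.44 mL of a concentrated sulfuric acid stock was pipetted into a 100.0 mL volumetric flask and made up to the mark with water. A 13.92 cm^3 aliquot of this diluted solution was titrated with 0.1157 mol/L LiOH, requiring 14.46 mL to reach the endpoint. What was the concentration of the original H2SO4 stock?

n(LiOH) = 0.1157 x 0.01446 = 0.001673 mol.
n(H2SO4) in the aliquot = 0.001673 x 1/2 = 0.0008365 mol.
[diluted H2SO4] = 0.0008365 / 0.01392 = 0.06009 M.
Dilution factor = 100.0/7.440 = 13.44, so [stock] = 0.06009 x 13.44 = 0.808 M.

0.808 M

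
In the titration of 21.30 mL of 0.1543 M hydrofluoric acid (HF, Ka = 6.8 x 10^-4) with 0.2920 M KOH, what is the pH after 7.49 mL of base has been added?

3.47

Initial n(HF) = 0.1543 x 0.02130 = 0.003287 mol.
n(KOH) added = 0.2920 x 0.007490 = 0.002187 mol, converting that many moles of HF to F-.
Remaining n(HF) = 0.001100 mol; n(F-) = 0.002187 mol.
By Henderson-Hasselbalch, pH = pKa + log([A^-]/[HA]) = 3.17 + log(0.002187/0.001100) = 3.17 + (+0.30) = 3.47.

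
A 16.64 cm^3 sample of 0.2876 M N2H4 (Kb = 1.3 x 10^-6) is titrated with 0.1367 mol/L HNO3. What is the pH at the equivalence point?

4.57

n(N2H4) = 0.2876 x 0.01664 = 0.004786 mol; V(HNO3) at equivalence = 0.004786/0.1367 = 0.03501 L.
At equivalence the base is fully converted to N2H5+; total volume = 0.05165 L, so [N2H5+] = 0.004786/0.05165 = 0.09266 M.
Ka(N2H5+) = Kw/Kb = 1.0e-14 / 1.3 x 10^-6 = 7.69e-9.
[H^+] = sqrt(Ka x [N2H5+]) = sqrt(7.69e-9 x 0.09266) = 2.67e-5 M.
pH = -log(2.67e-5) = 4.57.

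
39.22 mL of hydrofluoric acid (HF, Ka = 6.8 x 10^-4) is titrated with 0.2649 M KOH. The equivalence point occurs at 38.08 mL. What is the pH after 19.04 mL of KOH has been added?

19.04 mL is exactly half the equivalence volume (38.08/2), i.e. the half-equivalence point.
There, n(HA) = n(A^-), so pH = pKa = -log(6.8 x 10^-4) = 3.17.

3.17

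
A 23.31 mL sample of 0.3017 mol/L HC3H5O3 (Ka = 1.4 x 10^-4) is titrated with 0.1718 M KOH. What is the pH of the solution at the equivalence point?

8.45

n(HC3H5O3) = 0.3017 x 0.02331 = 0.007033 mol; V(KOH) at equivalence = 0.007033/0.1718 = 0.04093 L.
At equivalence all the acid is converted to C3H5O3-; total volume = 0.02331 + 0.04093 = 0.06424 L, so [C3H5O3-] = 0.007033/0.06424 = 0.1095 M.
Kb = Kw/Ka = 1.0e-14 / 1.4 x 10^-4 = 7.14e-11.
[OH^-] = sqrt(Kb x [C3H5O3-]) = sqrt(7.14e-11 x 0.1095) = 2.80e-6 M.
pOH = 5.55, so pH = 14.00 - 5.55 = 8.45.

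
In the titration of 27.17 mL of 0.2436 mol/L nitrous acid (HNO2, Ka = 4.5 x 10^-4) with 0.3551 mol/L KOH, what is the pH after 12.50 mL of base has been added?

Initial n(HNO2) = 0.2436 x 0.02717 = 0.006619 mol.
n(KOH) added = 0.3551 x 0.01250 = 0.004439 mol, converting that many moles of HNO2 to NO2-.
Remaining n(HNO2) = 0.002180 mol; n(NO2-) = 0.004439 mol.
By Henderson-Hasselbalch, pH = pKa + log([A^-]/[HA]) = 3.35 + log(0.004439/0.002180) = 3.35 + (+0.31) = 3.66.

3.66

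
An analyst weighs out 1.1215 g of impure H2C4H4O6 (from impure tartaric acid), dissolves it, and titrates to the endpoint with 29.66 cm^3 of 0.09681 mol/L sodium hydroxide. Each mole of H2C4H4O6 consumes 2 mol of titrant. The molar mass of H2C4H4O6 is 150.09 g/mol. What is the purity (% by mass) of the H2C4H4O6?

n(NaOH) = 0.09681 x 0.02966 = 0.002871 mol.
n(H2C4H4O6) = 0.002871 / 2 = 0.001436 mol.
mass of H2C4H4O6 = 0.001436 x 150.09 = 0.2155 g.
% purity = 0.2155 / 1.1215 x 100 = 19.2%.

19.2%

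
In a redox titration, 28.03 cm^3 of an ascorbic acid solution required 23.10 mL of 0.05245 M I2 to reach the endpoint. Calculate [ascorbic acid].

n(I2) = 0.05245 x 0.02310 = 0.001212 mol.
From the balanced equation, 1 mol I2 reacts with 1 mol ascorbic acid, so n(ascorbic acid) = 0.001212 x 1/1 = 0.001212 mol.
[ascorbic acid] = 0.001212 / 0.02803 L = 0.0432 M.

0.0432 M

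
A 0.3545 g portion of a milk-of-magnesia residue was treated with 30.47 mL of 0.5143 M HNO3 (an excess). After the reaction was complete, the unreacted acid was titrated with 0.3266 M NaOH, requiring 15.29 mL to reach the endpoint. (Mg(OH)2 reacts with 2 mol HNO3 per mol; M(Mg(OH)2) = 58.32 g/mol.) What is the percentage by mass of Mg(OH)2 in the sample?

Total n(HNO3) added = 0.5143 x 0.03047 = 0.01567 mol.
n(NaOH) used = 0.3266 x 0.01529 = 0.004994 mol, which equals the excess n(HNO3).
So n(HNO3) consumed by the sample = 0.01567 - 0.004994 = 0.01068 mol.
n(Mg(OH)2) = 0.01068 / 2 = 0.005339 mol.
mass Mg(OH)2 = 0.005339 x 58.32 = 0.3113 g, so %Mg(OH)2 = 0.3113/0.3545 x 100 = 87.8%.

87.8%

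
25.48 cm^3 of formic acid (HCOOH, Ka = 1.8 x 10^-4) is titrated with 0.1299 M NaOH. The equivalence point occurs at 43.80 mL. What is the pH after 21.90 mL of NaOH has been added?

21.90 mL is exactly half the equivalence volume (43.80/2), i.e. the half-equivalence point.
There, n(HA) = n(A^-), so pH = pKa = -log(1.8 x 10^-4) = 3.74.

3.74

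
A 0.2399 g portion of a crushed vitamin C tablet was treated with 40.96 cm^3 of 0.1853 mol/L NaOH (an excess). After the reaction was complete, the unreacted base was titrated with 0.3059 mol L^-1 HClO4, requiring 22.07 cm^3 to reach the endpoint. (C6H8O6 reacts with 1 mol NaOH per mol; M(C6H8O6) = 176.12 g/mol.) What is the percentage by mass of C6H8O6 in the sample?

61.6%

Total n(NaOH) added = 0.1853 x 0.04096 = 0.007590 mol.
n(HClO4) used = 0.3059 x 0.02207 = 0.006751 mol, which equals the excess n(NaOH).
So n(NaOH) consumed by the sample = 0.007590 - 0.006751 = 0.0008387 mol.
n(C6H8O6) = 0.0008387 / 1 = 0.0008387 mol.
mass C6H8O6 = 0.0008387 x 176.12 = 0.1477 g, so %C6H8O6 = 0.1477/0.2399 x 100 = 61.6%.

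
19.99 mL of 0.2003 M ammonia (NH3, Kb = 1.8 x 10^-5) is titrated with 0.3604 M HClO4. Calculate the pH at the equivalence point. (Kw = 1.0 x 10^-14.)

n(NH3) = 0.2003 x 0.01999 = 0.004004 mol; V(HClO4) at equivalence = 0.004004/0.3604 = 0.01111 L.
At equivalence the base is fully converted to NH4+; total volume = 0.03110 L, so [NH4+] = 0.004004/0.03110 = 0.1287 M.
Ka(NH4+) = Kw/Kb = 1.0e-14 / 1.8 x 10^-5 = 5.56e-10.
[H^+] = sqrt(Ka x [NH4+]) = sqrt(5.56e-10 x 0.1287) = 8.46e-6 M.
pH = -log(8.46e-6) = 5.07.

5.07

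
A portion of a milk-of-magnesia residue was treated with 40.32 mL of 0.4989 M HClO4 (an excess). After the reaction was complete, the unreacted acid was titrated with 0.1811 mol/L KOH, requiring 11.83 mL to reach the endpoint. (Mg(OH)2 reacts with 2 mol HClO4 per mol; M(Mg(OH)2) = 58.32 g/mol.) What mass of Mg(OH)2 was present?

Total n(HClO4) added = 0.4989 x 0.04032 = 0.02012 mol.
n(KOH) used = 0.1811 x 0.01183 = 0.002142 mol, which equals the excess n(HClO4).
So n(HClO4) consumed by the sample = 0.02012 - 0.002142 = 0.01797 mol.
n(Mg(OH)2) = 0.01797 / 2 = 0.008987 mol.
mass = 0.008987 mol x 58.32 g/mol = 0.524 g.

0.524 g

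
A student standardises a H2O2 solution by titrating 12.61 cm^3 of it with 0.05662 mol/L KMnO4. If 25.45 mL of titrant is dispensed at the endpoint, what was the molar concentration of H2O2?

n(KMnO4) = 0.05662 x 0.02545 = 0.001441 mol.
From the balanced equation, 2 mol KMnO4 reacts with 5 mol H2O2, so n(H2O2) = 0.001441 x 5/2 = 0.003602 mol.
[H2O2] = 0.003602 / 0.01261 L = 0.286 M.

0.286 M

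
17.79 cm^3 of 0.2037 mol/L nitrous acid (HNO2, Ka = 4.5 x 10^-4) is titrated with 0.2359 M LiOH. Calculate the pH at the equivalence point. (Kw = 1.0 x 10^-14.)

8.19

n(HNO2) = 0.2037 x 0.01779 = 0.003624 mol; V(LiOH) at equivalence = 0.003624/0.2359 = 0.01536 L.
At equivalence all the acid is converted to NO2-; total volume = 0.01779 + 0.01536 = 0.03315 L, so [NO2-] = 0.003624/0.03315 = 0.1093 M.
Kb = Kw/Ka = 1.0e-14 / 4.5 x 10^-4 = 2.22e-11.
[OH^-] = sqrt(Kb x [NO2-]) = sqrt(2.22e-11 x 0.1093) = 1.56e-6 M.
pOH = 5.81, so pH = 14.00 - 5.81 = 8.19.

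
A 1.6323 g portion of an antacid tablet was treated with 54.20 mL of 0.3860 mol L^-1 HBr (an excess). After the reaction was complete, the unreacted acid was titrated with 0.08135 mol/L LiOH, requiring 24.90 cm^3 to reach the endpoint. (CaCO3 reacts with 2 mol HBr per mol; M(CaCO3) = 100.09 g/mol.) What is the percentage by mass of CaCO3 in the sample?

57.9%

Total n(HBr) added = 0.3860 x 0.05420 = 0.02092 mol.
n(LiOH) used = 0.08135 x 0.02490 = 0.002026 mol, which equals the excess n(HBr).
So n(HBr) consumed by the sample = 0.02092 - 0.002026 = 0.01890 mol.
n(CaCO3) = 0.01890 / 2 = 0.009448 mol.
mass CaCO3 = 0.009448 x 100.09 = 0.9456 g, so %CaCO3 = 0.9456/1.6323 x 100 = 57.9%.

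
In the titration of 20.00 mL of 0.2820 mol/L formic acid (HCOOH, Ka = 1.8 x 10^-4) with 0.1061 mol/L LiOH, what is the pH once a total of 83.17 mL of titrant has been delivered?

n(acid) = 0.2820 x 0.02000 = 0.005640 mol; n(LiOH) added = 0.1061 x 0.08317 = 0.008824 mol.
Base is in excess by 0.008824 - 0.005640 = 0.003184 mol in a total volume of 0.1032 L.
[OH^-] = 0.003184/0.1032 = 0.03086 M, so pOH = 1.51 and pH = 14.00 - 1.51 = 12.49.

12.49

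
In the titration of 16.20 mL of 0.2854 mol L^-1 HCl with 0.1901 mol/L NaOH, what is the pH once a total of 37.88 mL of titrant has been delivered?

n(acid) = 0.2854 x 0.01620 = 0.004623 mol; n(NaOH) added = 0.1901 x 0.03788 = 0.007201 mol.
Base is in excess by 0.007201 - 0.004623 = 0.002578 mol in a total volume of 0.05408 L.
[OH^-] = 0.002578/0.05408 = 0.04766 M, so pOH = 1.32 and pH = 14.00 - 1.32 = 12.68.

12.68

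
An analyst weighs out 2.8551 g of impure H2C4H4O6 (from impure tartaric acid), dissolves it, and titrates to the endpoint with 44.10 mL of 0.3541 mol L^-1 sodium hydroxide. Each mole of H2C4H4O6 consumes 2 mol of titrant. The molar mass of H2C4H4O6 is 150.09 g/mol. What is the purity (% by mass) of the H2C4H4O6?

41.0%

n(NaOH) = 0.3541 x 0.04410 = 0.01562 mol.
n(H2C4H4O6) = 0.01562 / 2 = 0.007808 mol.
mass of H2C4H4O6 = 0.007808 x 150.09 = 1.172 g.
% purity = 1.172 / 2.8551 x 100 = 41.0%.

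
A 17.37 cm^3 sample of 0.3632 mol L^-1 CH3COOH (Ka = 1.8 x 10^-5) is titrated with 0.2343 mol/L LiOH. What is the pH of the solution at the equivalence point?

n(CH3COOH) = 0.3632 x 0.01737 = 0.006309 mol; V(LiOH) at equivalence = 0.006309/0.2343 = 0.02693 L.
At equivalence all the acid is converted to CH3COO-; total volume = 0.01737 + 0.02693 = 0.04430 L, so [CH3COO-] = 0.006309/0.04430 = 0.1424 M.
Kb = Kw/Ka = 1.0e-14 / 1.8 x 10^-5 = 5.56e-10.
[OH^-] = sqrt(Kb x [CH3COO-]) = sqrt(5.56e-10 x 0.1424) = 8.90e-6 M.
pOH = 5.05, so pH = 14.00 - 5.05 = 8.95.

8.95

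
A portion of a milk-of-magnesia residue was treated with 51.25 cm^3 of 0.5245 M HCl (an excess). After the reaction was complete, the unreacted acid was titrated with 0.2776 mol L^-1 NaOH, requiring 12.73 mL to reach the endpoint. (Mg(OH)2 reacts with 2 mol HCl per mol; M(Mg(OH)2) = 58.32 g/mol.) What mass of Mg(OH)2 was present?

0.681 g

Total n(HCl) added = 0.5245 x 0.05125 = 0.02688 mol.
n(NaOH) used = 0.2776 x 0.01273 = 0.003534 mol, which equals the excess n(HCl).
So n(HCl) consumed by the sample = 0.02688 - 0.003534 = 0.02335 mol.
n(Mg(OH)2) = 0.02335 / 2 = 0.01167 mol.
mass = 0.01167 mol x 58.32 g/mol = 0.681 g.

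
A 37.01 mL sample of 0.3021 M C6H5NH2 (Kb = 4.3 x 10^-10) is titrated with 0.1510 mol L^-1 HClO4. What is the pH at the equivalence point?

n(C6H5NH2) = 0.3021 x 0.03701 = 0.01118 mol; V(HClO4) at equivalence = 0.01118/0.1510 = 0.07404 L.
At equivalence the base is fully converted to C6H5NH3+; total volume = 0.1111 L, so [C6H5NH3+] = 0.01118/0.1111 = 0.1007 M.
Ka(C6H5NH3+) = Kw/Kb = 1.0e-14 / 4.3 x 10^-10 = 2.33e-5.
[H^+] = sqrt(Ka x [C6H5NH3+]) = sqrt(2.33e-5 x 0.1007) = 0.00153 M.
pH = -log(0.00153) = 2.82.

2.82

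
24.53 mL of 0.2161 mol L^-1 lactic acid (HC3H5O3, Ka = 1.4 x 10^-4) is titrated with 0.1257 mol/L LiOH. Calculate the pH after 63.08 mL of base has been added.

n(acid) = 0.2161 x 0.02453 = 0.005301 mol; n(LiOH) added = 0.1257 x 0.06308 = 0.007929 mol.
Base is in excess by 0.007929 - 0.005301 = 0.002628 mol in a total volume of 0.08761 L.
[OH^-] = 0.002628/0.08761 = 0.03000 M, so pOH = 1.52 and pH = 14.00 - 1.52 = 12.48.

12.48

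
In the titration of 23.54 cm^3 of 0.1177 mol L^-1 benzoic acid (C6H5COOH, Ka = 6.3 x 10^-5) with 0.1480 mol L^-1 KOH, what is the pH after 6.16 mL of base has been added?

Initial n(C6H5COOH) = 0.1177 x 0.02354 = 0.002771 mol.
n(KOH) added = 0.1480 x 0.006160 = 0.0009117 mol, converting that many moles of C6H5COOH to C6H5COO-.
Remaining n(C6H5COOH) = 0.001859 mol; n(C6H5COO-) = 0.0009117 mol.
By Henderson-Hasselbalch, pH = pKa + log([A^-]/[HA]) = 4.20 + log(0.0009117/0.001859) = 4.20 + (-0.31) = 3.89.

3.89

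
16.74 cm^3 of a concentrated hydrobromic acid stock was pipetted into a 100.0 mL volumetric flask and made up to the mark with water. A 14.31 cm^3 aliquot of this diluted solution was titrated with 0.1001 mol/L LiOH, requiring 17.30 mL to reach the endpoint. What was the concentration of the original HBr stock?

n(LiOH) = 0.1001 x 0.01730 = 0.001732 mol.
n(HBr) in the aliquot = 0.001732 mol.
[diluted HBr] = 0.001732 / 0.01431 = 0.1210 M.
Dilution factor = 100.0/16.74 = 5.974, so [stock] = 0.1210 x 5.974 = 0.723 M.

0.723 M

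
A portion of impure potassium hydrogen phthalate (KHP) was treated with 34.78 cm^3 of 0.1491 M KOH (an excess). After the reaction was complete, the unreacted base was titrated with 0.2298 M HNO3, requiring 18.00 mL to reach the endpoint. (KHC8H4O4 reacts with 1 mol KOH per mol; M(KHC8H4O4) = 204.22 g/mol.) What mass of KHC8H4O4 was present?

Total n(KOH) added = 0.1491 x 0.03478 = 0.005186 mol.
n(HNO3) used = 0.2298 x 0.01800 = 0.004136 mol, which equals the excess n(KOH).
So n(KOH) consumed by the sample = 0.005186 - 0.004136 = 0.001049 mol.
n(KHC8H4O4) = 0.001049 / 1 = 0.001049 mol.
mass = 0.001049 mol x 204.22 g/mol = 0.214 g.

0.214 g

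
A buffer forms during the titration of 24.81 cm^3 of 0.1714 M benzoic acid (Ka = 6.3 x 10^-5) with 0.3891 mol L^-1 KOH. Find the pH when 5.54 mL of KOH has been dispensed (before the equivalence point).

4.21

Initial n(C6H5COOH) = 0.1714 x 0.02481 = 0.004252 mol.
n(KOH) added = 0.3891 x 0.005540 = 0.002156 mol, converting that many moles of C6H5COOH to C6H5COO-.
Remaining n(C6H5COOH) = 0.002097 mol; n(C6H5COO-) = 0.002156 mol.
By Henderson-Hasselbalch, pH = pKa + log([A^-]/[HA]) = 4.20 + log(0.002156/0.002097) = 4.20 + (+0.01) = 4.21.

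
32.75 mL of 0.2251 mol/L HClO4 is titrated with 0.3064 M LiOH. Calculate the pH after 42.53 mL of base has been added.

n(acid) = 0.2251 x 0.03275 = 0.007372 mol; n(LiOH) added = 0.3064 x 0.04253 = 0.01303 mol.
Base is in excess by 0.01303 - 0.007372 = 0.005659 mol in a total volume of 0.07528 L.
[OH^-] = 0.005659/0.07528 = 0.07517 M, so pOH = 1.12 and pH = 14.00 - 1.12 = 12.88.

12.88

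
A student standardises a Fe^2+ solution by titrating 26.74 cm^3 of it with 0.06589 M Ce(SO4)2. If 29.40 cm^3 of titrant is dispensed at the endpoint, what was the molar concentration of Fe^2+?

n(Ce(SO4)2) = 0.06589 x 0.02940 = 0.001937 mol.
From the balanced equation, 1 mol Ce(SO4)2 reacts with 1 mol Fe^2+, so n(Fe^2+) = 0.001937 x 1/1 = 0.001937 mol.
[Fe^2+] = 0.001937 / 0.02674 L = 0.0724 M.

0.0724 M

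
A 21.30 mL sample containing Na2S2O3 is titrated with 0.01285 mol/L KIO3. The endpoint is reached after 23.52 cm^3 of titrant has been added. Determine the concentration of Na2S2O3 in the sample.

n(KIO3) = 0.01285 x 0.02352 = 0.0003022 mol.
From the balanced equation, 1 mol KIO3 reacts with 6 mol Na2S2O3, so n(Na2S2O3) = 0.0003022 x 6/1 = 0.001813 mol.
[Na2S2O3] = 0.001813 / 0.02130 L = 0.0851 M.

0.0851 M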